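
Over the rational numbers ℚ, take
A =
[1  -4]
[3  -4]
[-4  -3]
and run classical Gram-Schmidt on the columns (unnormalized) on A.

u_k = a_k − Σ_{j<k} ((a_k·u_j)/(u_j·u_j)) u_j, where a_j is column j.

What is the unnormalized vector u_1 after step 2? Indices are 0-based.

Step 1: u_0 = a_0 = (1, 3, -4).
Step 2: u_1 = a_1 − (-2/13)·u_0 = (-50/13, -46/13, -47/13).

u_1 = (-50/13, -46/13, -47/13)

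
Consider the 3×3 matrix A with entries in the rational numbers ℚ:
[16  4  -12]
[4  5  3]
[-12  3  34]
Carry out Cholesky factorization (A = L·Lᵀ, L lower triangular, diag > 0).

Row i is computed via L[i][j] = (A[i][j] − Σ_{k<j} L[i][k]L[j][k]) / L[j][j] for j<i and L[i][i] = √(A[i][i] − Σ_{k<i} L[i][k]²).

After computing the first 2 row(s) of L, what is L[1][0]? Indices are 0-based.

Step 1: L[0][0] = √(16) = 4.
  L[1][0] = (4) / L[0][0] = 1.
Step 2: L[1][1] = √(4) = 2.

L[1][0] = 1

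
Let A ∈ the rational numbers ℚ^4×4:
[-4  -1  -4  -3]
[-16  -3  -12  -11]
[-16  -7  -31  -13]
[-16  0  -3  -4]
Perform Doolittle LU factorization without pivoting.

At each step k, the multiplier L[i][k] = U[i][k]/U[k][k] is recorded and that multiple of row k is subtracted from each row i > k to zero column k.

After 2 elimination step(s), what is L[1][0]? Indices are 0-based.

L[1][0] = 4

Step 1: pivot at (0,0) is -4.
  row1 ← row1 − (4)·row0  ⇒  L[1][0]=4, U row1=(0, 1, 4, 1)
  row2 ← row2 − (4)·row0  ⇒  L[2][0]=4, U row2=(0, -3, -15, -1)
  row3 ← row3 − (4)·row0  ⇒  L[3][0]=4, U row3=(0, 4, 13, 8)
Step 2: pivot at (1,1) is 1.
  row2 ← row2 − (-3)·row1  ⇒  L[2][1]=-3, U row2=(0, 0, -3, 2)
  row3 ← row3 − (4)·row1  ⇒  L[3][1]=4, U row3=(0, 0, -3, 4)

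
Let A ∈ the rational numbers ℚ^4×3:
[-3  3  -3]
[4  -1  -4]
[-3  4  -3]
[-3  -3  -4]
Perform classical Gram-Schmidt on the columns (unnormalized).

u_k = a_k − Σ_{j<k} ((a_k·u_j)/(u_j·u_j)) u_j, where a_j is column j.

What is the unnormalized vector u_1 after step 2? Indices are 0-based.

u_1 = (81/43, 21/43, 124/43, -177/43)

Step 1: u_0 = a_0 = (-3, 4, -3, -3).
Step 2: u_1 = a_1 − (-16/43)·u_0 = (81/43, 21/43, 124/43, -177/43).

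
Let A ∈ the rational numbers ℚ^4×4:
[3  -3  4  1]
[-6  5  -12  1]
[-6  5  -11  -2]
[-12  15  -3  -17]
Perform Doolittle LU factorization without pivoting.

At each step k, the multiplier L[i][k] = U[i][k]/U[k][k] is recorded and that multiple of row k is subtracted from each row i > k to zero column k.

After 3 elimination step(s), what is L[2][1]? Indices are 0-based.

L[2][1] = 1

k=0: U[0][0]=3
  eliminate (1,0): mult=-2, new row 1: (0, -1, -4, 3); set L[1][0]=-2
  eliminate (2,0): mult=-2, new row 2: (0, -1, -3, 0); set L[2][0]=-2
  eliminate (3,0): mult=-4, new row 3: (0, 3, 13, -13); set L[3][0]=-4
k=1: U[1][1]=-1
  eliminate (2,1): mult=1, new row 2: (0, 0, 1, -3); set L[2][1]=1
  eliminate (3,1): mult=-3, new row 3: (0, 0, 1, -4); set L[3][1]=-3
k=2: U[2][2]=1
  eliminate (3,2): mult=1, new row 3: (0, 0, 0, -1); set L[3][2]=1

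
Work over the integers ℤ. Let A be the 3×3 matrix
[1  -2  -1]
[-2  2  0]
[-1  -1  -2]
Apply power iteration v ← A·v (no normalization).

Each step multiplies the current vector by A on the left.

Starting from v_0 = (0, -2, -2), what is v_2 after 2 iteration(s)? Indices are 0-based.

v_0 = (0, -2, -2).
v_1 = A·v_0 = (6, -4, 6).
v_2 = A·v_1 = (8, -20, -14).

v_2 = (8, -20, -14)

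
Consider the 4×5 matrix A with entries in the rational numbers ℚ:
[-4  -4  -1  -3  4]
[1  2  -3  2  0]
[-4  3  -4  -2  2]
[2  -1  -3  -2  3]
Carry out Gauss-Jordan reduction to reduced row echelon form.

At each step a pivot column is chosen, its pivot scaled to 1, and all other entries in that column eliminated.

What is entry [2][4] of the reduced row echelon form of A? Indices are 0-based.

step 1: normalize row 0 (÷-4) = (1, 1, 1/4, 3/4, -1)
  row 1: subtract 1×row0 = (0, 1, -13/4, 5/4, 1)
  row 2: subtract -4×row0 = (0, 7, -3, 1, -2)
  row 3: subtract 2×row0 = (0, -3, -7/2, -7/2, 5)
step 2: normalize row 1 (÷1) = (0, 1, -13/4, 5/4, 1)
  row 0: subtract 1×row1 = (1, 0, 7/2, -1/2, -2)
  row 2: subtract 7×row1 = (0, 0, 79/4, -31/4, -9)
  row 3: subtract -3×row1 = (0, 0, -53/4, 1/4, 8)
step 3: normalize row 2 (÷79/4) = (0, 0, 1, -31/79, -36/79)
  row 0: subtract 7/2×row2 = (1, 0, 0, 69/79, -32/79)
  row 1: subtract -13/4×row2 = (0, 1, 0, -2/79, -38/79)
  row 3: subtract -53/4×row2 = (0, 0, 0, -391/79, 155/79)
step 4: normalize row 3 (÷-391/79) = (0, 0, 0, 1, -155/391)
  row 0: subtract 69/79×row3 = (1, 0, 0, 0, -1/17)
  row 1: subtract -2/79×row3 = (0, 1, 0, 0, -192/391)
  row 2: subtract -31/79×row3 = (0, 0, 1, 0, -239/391)

M[2][4] = -239/391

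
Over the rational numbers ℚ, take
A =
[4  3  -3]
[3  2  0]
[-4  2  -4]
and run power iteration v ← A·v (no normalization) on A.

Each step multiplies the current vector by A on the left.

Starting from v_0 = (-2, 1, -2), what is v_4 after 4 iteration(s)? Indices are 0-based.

v_0 = (-2, 1, -2).
v_1 = A·v_0 = (1, -4, 18).
v_2 = A·v_1 = (-62, -5, -84).
v_3 = A·v_2 = (-11, -196, 574).
v_4 = A·v_3 = (-2354, -425, -2644).

v_4 = (-2354, -425, -2644)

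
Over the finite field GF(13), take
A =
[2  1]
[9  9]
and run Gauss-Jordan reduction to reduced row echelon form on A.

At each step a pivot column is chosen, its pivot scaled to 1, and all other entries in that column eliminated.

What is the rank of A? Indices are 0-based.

rank = 2

pivot(0,0)=2: scale R0 → (1, 7)
  clear (1,0): R1 −= (9)R0 → (0, 11)
pivot(1,1)=11: scale R1 → (0, 1)
  clear (0,1): R0 −= (7)R1 → (1, 0)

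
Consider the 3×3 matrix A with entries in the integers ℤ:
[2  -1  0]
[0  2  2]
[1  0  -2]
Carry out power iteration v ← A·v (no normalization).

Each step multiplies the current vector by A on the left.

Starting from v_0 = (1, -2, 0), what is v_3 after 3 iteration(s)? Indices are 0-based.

v_0 = (1, -2, 0).
v_1 = A·v_0 = (4, -4, 1).
v_2 = A·v_1 = (12, -6, 2).
v_3 = A·v_2 = (30, -8, 8).

v_3 = (30, -8, 8)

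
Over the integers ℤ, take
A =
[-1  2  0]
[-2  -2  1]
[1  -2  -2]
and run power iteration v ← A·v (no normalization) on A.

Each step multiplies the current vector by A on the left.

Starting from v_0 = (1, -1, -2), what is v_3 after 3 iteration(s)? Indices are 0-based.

v_3 = (35, -45, -9)

v_0 = (1, -1, -2).
v_1 = A·v_0 = (-3, -2, 7).
v_2 = A·v_1 = (-1, 17, -13).
v_3 = A·v_2 = (35, -45, -9).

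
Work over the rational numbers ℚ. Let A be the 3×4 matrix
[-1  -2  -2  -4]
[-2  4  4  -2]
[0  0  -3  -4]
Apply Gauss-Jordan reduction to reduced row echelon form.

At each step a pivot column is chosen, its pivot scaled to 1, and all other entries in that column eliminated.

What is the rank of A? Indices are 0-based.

[1] R0 /= -1  ⇒  (1, 2, 2, 4)
     R1 -= -2·R0  ⇒  (0, 8, 8, 6)
[2] R1 /= 8  ⇒  (0, 1, 1, 3/4)
     R0 -= 2·R1  ⇒  (1, 0, 0, 5/2)
[3] R2 /= -3  ⇒  (0, 0, 1, 4/3)
     R1 -= 1·R2  ⇒  (0, 1, 0, -7/12)

rank = 3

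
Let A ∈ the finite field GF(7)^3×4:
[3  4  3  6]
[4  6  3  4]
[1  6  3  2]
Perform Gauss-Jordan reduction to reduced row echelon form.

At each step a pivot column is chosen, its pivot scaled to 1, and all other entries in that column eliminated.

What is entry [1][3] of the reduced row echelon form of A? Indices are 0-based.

step 1: normalize row 0 (÷3) = (1, 6, 1, 2)
  row 1: subtract 4×row0 = (0, 3, 6, 3)
  row 2: subtract 1×row0 = (0, 0, 2, 0)
step 2: normalize row 1 (÷3) = (0, 1, 2, 1)
  row 0: subtract 6×row1 = (1, 0, 3, 3)
step 3: normalize row 2 (÷2) = (0, 0, 1, 0)
  row 0: subtract 3×row2 = (1, 0, 0, 3)
  row 1: subtract 2×row2 = (0, 1, 0, 1)

M[1][3] = 1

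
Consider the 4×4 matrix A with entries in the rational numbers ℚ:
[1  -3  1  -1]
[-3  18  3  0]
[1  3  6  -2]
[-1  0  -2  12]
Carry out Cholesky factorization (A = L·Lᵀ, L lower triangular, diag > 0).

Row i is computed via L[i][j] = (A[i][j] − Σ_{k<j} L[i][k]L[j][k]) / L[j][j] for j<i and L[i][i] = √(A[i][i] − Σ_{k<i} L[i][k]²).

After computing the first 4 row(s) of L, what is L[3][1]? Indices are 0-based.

Step 1: L[0][0] = √(1) = 1.
  L[1][0] = (-3) / L[0][0] = -3.
Step 2: L[1][1] = √(9) = 3.
  L[2][0] = (1) / L[0][0] = 1.
  L[2][1] = (6) / L[1][1] = 2.
Step 3: L[2][2] = √(1) = 1.
  L[3][0] = (-1) / L[0][0] = -1.
  L[3][1] = (-3) / L[1][1] = -1.
  L[3][2] = (1) / L[2][2] = 1.
Step 4: L[3][3] = √(9) = 3.

L[3][1] = -1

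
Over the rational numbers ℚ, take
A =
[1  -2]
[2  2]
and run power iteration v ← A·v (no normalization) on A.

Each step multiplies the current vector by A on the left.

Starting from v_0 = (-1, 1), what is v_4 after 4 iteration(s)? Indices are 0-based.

v_0 = (-1, 1).
v_1 = A·v_0 = (-3, 0).
v_2 = A·v_1 = (-3, -6).
v_3 = A·v_2 = (9, -18).
v_4 = A·v_3 = (45, -18).

v_4 = (45, -18)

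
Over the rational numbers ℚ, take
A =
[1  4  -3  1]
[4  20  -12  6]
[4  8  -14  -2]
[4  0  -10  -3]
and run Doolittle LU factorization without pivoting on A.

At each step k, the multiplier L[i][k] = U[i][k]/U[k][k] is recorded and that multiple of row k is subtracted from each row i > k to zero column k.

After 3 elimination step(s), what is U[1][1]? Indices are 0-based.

k=0: U[0][0]=1
  eliminate (1,0): mult=4, new row 1: (0, 4, 0, 2); set L[1][0]=4
  eliminate (2,0): mult=4, new row 2: (0, -8, -2, -6); set L[2][0]=4
  eliminate (3,0): mult=4, new row 3: (0, -16, 2, -7); set L[3][0]=4
k=1: U[1][1]=4
  eliminate (2,1): mult=-2, new row 2: (0, 0, -2, -2); set L[2][1]=-2
  eliminate (3,1): mult=-4, new row 3: (0, 0, 2, 1); set L[3][1]=-4
k=2: U[2][2]=-2
  eliminate (3,2): mult=-1, new row 3: (0, 0, 0, -1); set L[3][2]=-1

U[1][1] = 4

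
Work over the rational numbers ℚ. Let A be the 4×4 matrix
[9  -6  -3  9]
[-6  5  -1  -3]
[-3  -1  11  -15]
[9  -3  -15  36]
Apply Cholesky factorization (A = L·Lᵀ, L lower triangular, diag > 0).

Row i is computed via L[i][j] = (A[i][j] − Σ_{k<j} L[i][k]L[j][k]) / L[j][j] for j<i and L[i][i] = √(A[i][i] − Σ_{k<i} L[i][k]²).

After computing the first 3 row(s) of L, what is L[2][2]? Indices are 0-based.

L[2][2] = 1

Step 1: L[0][0] = √(9) = 3.
  L[1][0] = (-6) / L[0][0] = -2.
Step 2: L[1][1] = √(1) = 1.
  L[2][0] = (-3) / L[0][0] = -1.
  L[2][1] = (-3) / L[1][1] = -3.
Step 3: L[2][2] = √(1) = 1.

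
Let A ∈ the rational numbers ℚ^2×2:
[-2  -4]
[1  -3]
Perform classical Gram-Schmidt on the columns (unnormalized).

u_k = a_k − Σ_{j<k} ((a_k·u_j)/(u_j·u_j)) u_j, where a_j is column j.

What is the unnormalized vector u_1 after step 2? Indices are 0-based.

Step 1: u_0 = a_0 = (-2, 1).
Step 2: u_1 = a_1 − (1)·u_0 = (-2, -4).

u_1 = (-2, -4)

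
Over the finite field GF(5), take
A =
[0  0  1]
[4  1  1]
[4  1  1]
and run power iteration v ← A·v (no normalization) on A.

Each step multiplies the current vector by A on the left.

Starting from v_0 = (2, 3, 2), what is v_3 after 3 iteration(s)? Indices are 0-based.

v_3 = (4, 0, 0)

v_0 = (2, 3, 2).
v_1 = A·v_0 = (2, 3, 3).
v_2 = A·v_1 = (3, 4, 4).
v_3 = A·v_2 = (4, 0, 0).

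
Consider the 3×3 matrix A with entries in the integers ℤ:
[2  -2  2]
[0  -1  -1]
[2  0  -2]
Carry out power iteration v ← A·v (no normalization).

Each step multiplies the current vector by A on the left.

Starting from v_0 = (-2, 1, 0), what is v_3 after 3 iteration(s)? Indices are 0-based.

v_3 = (-54, -1, -28)

v_0 = (-2, 1, 0).
v_1 = A·v_0 = (-6, -1, -4).
v_2 = A·v_1 = (-18, 5, -4).
v_3 = A·v_2 = (-54, -1, -28).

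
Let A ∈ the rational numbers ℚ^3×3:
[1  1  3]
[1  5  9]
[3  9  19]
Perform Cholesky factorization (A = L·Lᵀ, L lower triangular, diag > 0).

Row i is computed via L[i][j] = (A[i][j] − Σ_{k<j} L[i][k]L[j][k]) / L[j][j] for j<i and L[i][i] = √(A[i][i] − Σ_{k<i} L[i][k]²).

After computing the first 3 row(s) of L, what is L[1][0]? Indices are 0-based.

L[1][0] = 1

Step 1: L[0][0] = √(1) = 1.
  L[1][0] = (1) / L[0][0] = 1.
Step 2: L[1][1] = √(4) = 2.
  L[2][0] = (3) / L[0][0] = 3.
  L[2][1] = (6) / L[1][1] = 3.
Step 3: L[2][2] = √(1) = 1.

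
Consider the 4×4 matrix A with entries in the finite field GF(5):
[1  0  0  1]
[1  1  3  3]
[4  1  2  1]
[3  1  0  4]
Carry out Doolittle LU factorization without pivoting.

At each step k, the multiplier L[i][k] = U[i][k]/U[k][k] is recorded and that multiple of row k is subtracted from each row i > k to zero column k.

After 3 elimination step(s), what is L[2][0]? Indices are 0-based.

L[2][0] = 4

[col 0] pivot 1
  R1 -= 1*R0 → (0, 1, 3, 2)  (L[1][0] := 1)
  R2 -= 4*R0 → (0, 1, 2, 2)  (L[2][0] := 4)
  R3 -= 3*R0 → (0, 1, 0, 1)  (L[3][0] := 3)
[col 1] pivot 1
  R2 -= 1*R1 → (0, 0, 4, 0)  (L[2][1] := 1)
  R3 -= 1*R1 → (0, 0, 2, 4)  (L[3][1] := 1)
[col 2] pivot 4
  R3 -= 3*R2 → (0, 0, 0, 4)  (L[3][2] := 3)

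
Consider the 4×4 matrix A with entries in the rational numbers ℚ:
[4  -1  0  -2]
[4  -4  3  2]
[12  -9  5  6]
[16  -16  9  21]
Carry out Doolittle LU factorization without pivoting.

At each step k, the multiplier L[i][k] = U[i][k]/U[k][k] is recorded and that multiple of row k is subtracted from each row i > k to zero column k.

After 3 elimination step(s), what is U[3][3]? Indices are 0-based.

U[3][3] = 1

[col 0] pivot 4
  R1 -= 1*R0 → (0, -3, 3, 4)  (L[1][0] := 1)
  R2 -= 3*R0 → (0, -6, 5, 12)  (L[2][0] := 3)
  R3 -= 4*R0 → (0, -12, 9, 29)  (L[3][0] := 4)
[col 1] pivot -3
  R2 -= 2*R1 → (0, 0, -1, 4)  (L[2][1] := 2)
  R3 -= 4*R1 → (0, 0, -3, 13)  (L[3][1] := 4)
[col 2] pivot -1
  R3 -= 3*R2 → (0, 0, 0, 1)  (L[3][2] := 3)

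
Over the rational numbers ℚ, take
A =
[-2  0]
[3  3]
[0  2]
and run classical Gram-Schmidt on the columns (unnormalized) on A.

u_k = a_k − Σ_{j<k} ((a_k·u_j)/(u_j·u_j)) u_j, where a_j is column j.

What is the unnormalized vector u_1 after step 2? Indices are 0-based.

Step 1: u_0 = a_0 = (-2, 3, 0).
Step 2: u_1 = a_1 − (9/13)·u_0 = (18/13, 12/13, 2).

u_1 = (18/13, 12/13, 2)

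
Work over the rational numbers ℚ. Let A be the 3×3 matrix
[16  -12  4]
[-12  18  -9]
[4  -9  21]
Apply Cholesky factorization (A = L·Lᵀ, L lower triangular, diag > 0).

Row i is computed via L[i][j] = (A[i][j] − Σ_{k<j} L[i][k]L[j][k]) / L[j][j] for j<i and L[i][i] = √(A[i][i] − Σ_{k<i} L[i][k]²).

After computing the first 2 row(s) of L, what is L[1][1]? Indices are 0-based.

Step 1: L[0][0] = √(16) = 4.
  L[1][0] = (-12) / L[0][0] = -3.
Step 2: L[1][1] = √(9) = 3.

L[1][1] = 3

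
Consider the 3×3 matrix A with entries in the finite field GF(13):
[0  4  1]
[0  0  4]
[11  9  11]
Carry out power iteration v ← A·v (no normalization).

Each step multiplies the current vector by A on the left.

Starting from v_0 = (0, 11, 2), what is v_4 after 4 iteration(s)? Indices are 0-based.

v_0 = (0, 11, 2).
v_1 = A·v_0 = (7, 8, 4).
v_2 = A·v_1 = (10, 3, 11).
v_3 = A·v_2 = (10, 5, 11).
v_4 = A·v_3 = (5, 5, 3).

v_4 = (5, 5, 3)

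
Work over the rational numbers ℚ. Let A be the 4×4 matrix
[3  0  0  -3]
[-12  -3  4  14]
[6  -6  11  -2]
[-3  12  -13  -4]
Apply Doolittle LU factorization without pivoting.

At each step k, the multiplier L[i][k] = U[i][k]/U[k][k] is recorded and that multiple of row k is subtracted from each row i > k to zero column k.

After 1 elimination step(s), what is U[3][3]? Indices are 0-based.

U[3][3] = -7

k=0: U[0][0]=3
  eliminate (1,0): mult=-4, new row 1: (0, -3, 4, 2); set L[1][0]=-4
  eliminate (2,0): mult=2, new row 2: (0, -6, 11, 4); set L[2][0]=2
  eliminate (3,0): mult=-1, new row 3: (0, 12, -13, -7); set L[3][0]=-1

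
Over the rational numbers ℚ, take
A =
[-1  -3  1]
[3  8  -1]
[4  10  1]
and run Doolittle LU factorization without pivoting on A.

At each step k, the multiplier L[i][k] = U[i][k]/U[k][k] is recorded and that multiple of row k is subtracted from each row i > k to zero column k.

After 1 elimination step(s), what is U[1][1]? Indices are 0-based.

Step 1: pivot at (0,0) is -1.
  row1 ← row1 − (-3)·row0  ⇒  L[1][0]=-3, U row1=(0, -1, 2)
  row2 ← row2 − (-4)·row0  ⇒  L[2][0]=-4, U row2=(0, -2, 5)

U[1][1] = -1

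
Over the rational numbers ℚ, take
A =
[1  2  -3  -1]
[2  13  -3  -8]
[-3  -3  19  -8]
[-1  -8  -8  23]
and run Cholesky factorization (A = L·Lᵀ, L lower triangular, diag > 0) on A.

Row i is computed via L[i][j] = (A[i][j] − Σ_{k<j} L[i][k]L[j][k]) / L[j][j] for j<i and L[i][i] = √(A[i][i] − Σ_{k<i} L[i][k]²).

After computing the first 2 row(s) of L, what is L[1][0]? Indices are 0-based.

Step 1: L[0][0] = √(1) = 1.
  L[1][0] = (2) / L[0][0] = 2.
Step 2: L[1][1] = √(9) = 3.

L[1][0] = 2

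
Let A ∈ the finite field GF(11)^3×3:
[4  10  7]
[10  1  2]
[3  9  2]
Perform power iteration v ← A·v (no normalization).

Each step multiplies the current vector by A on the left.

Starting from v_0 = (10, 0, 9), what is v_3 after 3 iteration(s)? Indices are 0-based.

v_0 = (10, 0, 9).
v_1 = A·v_0 = (4, 8, 4).
v_2 = A·v_1 = (3, 1, 4).
v_3 = A·v_2 = (6, 6, 4).

v_3 = (6, 6, 4)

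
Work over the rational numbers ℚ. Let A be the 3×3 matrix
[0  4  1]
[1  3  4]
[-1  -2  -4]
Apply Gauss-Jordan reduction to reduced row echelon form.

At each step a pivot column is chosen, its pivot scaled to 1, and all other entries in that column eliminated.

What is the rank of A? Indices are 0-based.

[1] R0 <-> R1
[1] R0 /= 1  ⇒  (1, 3, 4)
     R2 -= -1·R0  ⇒  (0, 1, 0)
[2] R1 /= 4  ⇒  (0, 1, 1/4)
     R0 -= 3·R1  ⇒  (1, 0, 13/4)
     R2 -= 1·R1  ⇒  (0, 0, -1/4)
[3] R2 /= -1/4  ⇒  (0, 0, 1)
     R0 -= 13/4·R2  ⇒  (1, 0, 0)
     R1 -= 1/4·R2  ⇒  (0, 1, 0)

rank = 3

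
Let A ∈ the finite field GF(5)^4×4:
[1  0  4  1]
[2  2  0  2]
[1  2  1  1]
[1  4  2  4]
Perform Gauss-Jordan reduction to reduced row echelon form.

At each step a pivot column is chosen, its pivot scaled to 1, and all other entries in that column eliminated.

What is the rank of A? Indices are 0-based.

rank = 3

pivot(0,0)=1: scale R0 → (1, 0, 4, 1)
  clear (1,0): R1 −= (2)R0 → (0, 2, 2, 0)
  clear (2,0): R2 −= (1)R0 → (0, 2, 2, 0)
  clear (3,0): R3 −= (1)R0 → (0, 4, 3, 3)
pivot(1,1)=2: scale R1 → (0, 1, 1, 0)
  clear (2,1): R2 −= (2)R1 → (0, 0, 0, 0)
  clear (3,1): R3 −= (4)R1 → (0, 0, 4, 3)
pivot(2,2): swap R2↔R3
pivot(2,2)=4: scale R2 → (0, 0, 1, 2)
  clear (0,2): R0 −= (4)R2 → (1, 0, 0, 3)
  clear (1,2): R1 −= (1)R2 → (0, 1, 0, 3)
col 3: no nonzero at/below row 3; advance.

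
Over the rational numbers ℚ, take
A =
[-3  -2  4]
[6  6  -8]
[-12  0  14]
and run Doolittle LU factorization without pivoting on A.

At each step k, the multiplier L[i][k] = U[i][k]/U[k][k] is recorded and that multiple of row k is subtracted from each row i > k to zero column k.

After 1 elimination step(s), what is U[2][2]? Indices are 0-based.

Step 1: pivot at (0,0) is -3.
  row1 ← row1 − (-2)·row0  ⇒  L[1][0]=-2, U row1=(0, 2, 0)
  row2 ← row2 − (4)·row0  ⇒  L[2][0]=4, U row2=(0, 8, -2)

U[2][2] = -2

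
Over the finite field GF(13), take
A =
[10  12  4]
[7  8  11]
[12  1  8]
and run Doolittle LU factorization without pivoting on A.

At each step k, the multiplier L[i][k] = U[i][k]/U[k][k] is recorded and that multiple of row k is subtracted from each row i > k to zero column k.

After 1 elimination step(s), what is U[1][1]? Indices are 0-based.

U[1][1] = 10

k=0: U[0][0]=10
  eliminate (1,0): mult=2, new row 1: (0, 10, 3); set L[1][0]=2
  eliminate (2,0): mult=9, new row 2: (0, 10, 11); set L[2][0]=9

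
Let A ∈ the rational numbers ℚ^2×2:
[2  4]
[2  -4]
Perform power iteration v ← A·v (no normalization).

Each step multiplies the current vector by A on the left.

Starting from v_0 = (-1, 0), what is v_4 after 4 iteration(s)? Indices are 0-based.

v_4 = (-176, 144)

v_0 = (-1, 0).
v_1 = A·v_0 = (-2, -2).
v_2 = A·v_1 = (-12, 4).
v_3 = A·v_2 = (-8, -40).
v_4 = A·v_3 = (-176, 144).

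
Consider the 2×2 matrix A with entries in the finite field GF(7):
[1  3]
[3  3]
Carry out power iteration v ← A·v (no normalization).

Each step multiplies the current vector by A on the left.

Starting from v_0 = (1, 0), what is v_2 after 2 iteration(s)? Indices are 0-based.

v_2 = (3, 5)

v_0 = (1, 0).
v_1 = A·v_0 = (1, 3).
v_2 = A·v_1 = (3, 5).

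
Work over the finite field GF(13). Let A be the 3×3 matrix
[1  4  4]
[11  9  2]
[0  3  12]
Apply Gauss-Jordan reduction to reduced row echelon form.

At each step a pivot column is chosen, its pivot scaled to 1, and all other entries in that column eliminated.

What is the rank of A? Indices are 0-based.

step 1: normalize row 0 (÷1) = (1, 4, 4)
  row 1: subtract 11×row0 = (0, 4, 10)
step 2: normalize row 1 (÷4) = (0, 1, 9)
  row 0: subtract 4×row1 = (1, 0, 7)
  row 2: subtract 3×row1 = (0, 0, 11)
step 3: normalize row 2 (÷11) = (0, 0, 1)
  row 0: subtract 7×row2 = (1, 0, 0)
  row 1: subtract 9×row2 = (0, 1, 0)

rank = 3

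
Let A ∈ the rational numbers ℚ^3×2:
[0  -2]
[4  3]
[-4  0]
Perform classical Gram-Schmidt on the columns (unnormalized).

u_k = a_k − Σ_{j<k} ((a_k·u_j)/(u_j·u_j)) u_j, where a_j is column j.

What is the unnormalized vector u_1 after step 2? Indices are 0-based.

Step 1: u_0 = a_0 = (0, 4, -4).
Step 2: u_1 = a_1 − (3/8)·u_0 = (-2, 3/2, 3/2).

u_1 = (-2, 3/2, 3/2)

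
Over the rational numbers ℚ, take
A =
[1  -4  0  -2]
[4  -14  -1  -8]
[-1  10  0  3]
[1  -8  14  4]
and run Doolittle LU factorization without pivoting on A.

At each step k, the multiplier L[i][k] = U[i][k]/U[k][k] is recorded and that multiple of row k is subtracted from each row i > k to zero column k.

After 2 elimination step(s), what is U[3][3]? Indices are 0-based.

U[3][3] = 6

[col 0] pivot 1
  R1 -= 4*R0 → (0, 2, -1, 0)  (L[1][0] := 4)
  R2 -= -1*R0 → (0, 6, 0, 1)  (L[2][0] := -1)
  R3 -= 1*R0 → (0, -4, 14, 6)  (L[3][0] := 1)
[col 1] pivot 2
  R2 -= 3*R1 → (0, 0, 3, 1)  (L[2][1] := 3)
  R3 -= -2*R1 → (0, 0, 12, 6)  (L[3][1] := -2)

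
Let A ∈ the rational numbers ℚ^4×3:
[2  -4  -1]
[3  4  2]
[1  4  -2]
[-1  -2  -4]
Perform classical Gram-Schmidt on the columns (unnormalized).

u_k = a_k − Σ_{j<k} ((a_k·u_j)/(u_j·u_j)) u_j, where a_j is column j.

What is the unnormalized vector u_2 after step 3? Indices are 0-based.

u_2 = (-73/85, 38/85, -254/85, -286/85)

Step 1: u_0 = a_0 = (2, 3, 1, -1).
Step 2: u_1 = a_1 − (2/3)·u_0 = (-16/3, 2, 10/3, -4/3).
Step 3: u_2 = a_2 − (2/5)·u_0 − (3/17)·u_1 = (-73/85, 38/85, -254/85, -286/85).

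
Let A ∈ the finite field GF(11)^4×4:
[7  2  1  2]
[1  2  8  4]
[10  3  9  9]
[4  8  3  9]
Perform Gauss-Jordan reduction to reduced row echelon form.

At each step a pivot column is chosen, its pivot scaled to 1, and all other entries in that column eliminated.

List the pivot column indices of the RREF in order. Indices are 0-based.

pivot(0,0)=7: scale R0 → (1, 5, 8, 5)
  clear (1,0): R1 −= (1)R0 → (0, 8, 0, 10)
  clear (2,0): R2 −= (10)R0 → (0, 8, 6, 3)
  clear (3,0): R3 −= (4)R0 → (0, 10, 4, 0)
pivot(1,1)=8: scale R1 → (0, 1, 0, 4)
  clear (0,1): R0 −= (5)R1 → (1, 0, 8, 7)
  clear (2,1): R2 −= (8)R1 → (0, 0, 6, 4)
  clear (3,1): R3 −= (10)R1 → (0, 0, 4, 4)
pivot(2,2)=6: scale R2 → (0, 0, 1, 8)
  clear (0,2): R0 −= (8)R2 → (1, 0, 0, 9)
  clear (3,2): R3 −= (4)R2 → (0, 0, 0, 5)
pivot(3,3)=5: scale R3 → (0, 0, 0, 1)
  clear (0,3): R0 −= (9)R3 → (1, 0, 0, 0)
  clear (1,3): R1 −= (4)R3 → (0, 1, 0, 0)
  clear (2,3): R2 −= (8)R3 → (0, 0, 1, 0)

pivot columns: 0, 1, 2, 3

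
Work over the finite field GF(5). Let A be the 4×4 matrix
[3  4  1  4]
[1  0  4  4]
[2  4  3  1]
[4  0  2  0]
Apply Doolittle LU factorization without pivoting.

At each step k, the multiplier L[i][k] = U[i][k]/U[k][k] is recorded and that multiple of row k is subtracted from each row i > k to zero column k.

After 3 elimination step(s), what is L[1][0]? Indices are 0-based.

L[1][0] = 2

k=0: U[0][0]=3
  eliminate (1,0): mult=2, new row 1: (0, 2, 2, 1); set L[1][0]=2
  eliminate (2,0): mult=4, new row 2: (0, 3, 4, 0); set L[2][0]=4
  eliminate (3,0): mult=3, new row 3: (0, 3, 4, 3); set L[3][0]=3
k=1: U[1][1]=2
  eliminate (2,1): mult=4, new row 2: (0, 0, 1, 1); set L[2][1]=4
  eliminate (3,1): mult=4, new row 3: (0, 0, 1, 4); set L[3][1]=4
k=2: U[2][2]=1
  eliminate (3,2): mult=1, new row 3: (0, 0, 0, 3); set L[3][2]=1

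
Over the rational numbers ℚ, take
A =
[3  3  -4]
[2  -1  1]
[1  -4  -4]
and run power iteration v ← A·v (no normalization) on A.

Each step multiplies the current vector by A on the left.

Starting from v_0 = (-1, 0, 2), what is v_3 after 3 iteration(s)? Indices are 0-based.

v_0 = (-1, 0, 2).
v_1 = A·v_0 = (-11, 0, -9).
v_2 = A·v_1 = (3, -31, 25).
v_3 = A·v_2 = (-184, 62, 27).

v_3 = (-184, 62, 27)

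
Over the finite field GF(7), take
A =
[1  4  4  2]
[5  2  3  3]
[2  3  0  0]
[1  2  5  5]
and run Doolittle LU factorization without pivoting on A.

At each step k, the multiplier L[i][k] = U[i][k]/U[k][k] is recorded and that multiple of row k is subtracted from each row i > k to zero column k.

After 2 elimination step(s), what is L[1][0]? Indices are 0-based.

L[1][0] = 5

k=0: U[0][0]=1
  eliminate (1,0): mult=5, new row 1: (0, 3, 4, 0); set L[1][0]=5
  eliminate (2,0): mult=2, new row 2: (0, 2, 6, 3); set L[2][0]=2
  eliminate (3,0): mult=1, new row 3: (0, 5, 1, 3); set L[3][0]=1
k=1: U[1][1]=3
  eliminate (2,1): mult=3, new row 2: (0, 0, 1, 3); set L[2][1]=3
  eliminate (3,1): mult=4, new row 3: (0, 0, 6, 3); set L[3][1]=4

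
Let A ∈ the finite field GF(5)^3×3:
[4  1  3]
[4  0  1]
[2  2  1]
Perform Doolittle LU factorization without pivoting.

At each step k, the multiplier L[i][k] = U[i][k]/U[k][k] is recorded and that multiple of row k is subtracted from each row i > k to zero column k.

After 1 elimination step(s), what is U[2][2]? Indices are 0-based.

k=0: U[0][0]=4
  eliminate (1,0): mult=1, new row 1: (0, 4, 3); set L[1][0]=1
  eliminate (2,0): mult=3, new row 2: (0, 4, 2); set L[2][0]=3

U[2][2] = 2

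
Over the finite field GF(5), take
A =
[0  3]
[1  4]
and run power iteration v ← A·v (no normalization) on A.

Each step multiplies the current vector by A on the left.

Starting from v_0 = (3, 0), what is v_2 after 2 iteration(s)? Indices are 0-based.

v_0 = (3, 0).
v_1 = A·v_0 = (0, 3).
v_2 = A·v_1 = (4, 2).

v_2 = (4, 2)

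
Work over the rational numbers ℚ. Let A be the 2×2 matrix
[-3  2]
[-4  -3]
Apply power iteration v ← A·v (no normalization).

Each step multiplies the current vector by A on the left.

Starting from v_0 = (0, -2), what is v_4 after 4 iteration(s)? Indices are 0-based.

v_0 = (0, -2).
v_1 = A·v_0 = (-4, 6).
v_2 = A·v_1 = (24, -2).
v_3 = A·v_2 = (-76, -90).
v_4 = A·v_3 = (48, 574).

v_4 = (48, 574)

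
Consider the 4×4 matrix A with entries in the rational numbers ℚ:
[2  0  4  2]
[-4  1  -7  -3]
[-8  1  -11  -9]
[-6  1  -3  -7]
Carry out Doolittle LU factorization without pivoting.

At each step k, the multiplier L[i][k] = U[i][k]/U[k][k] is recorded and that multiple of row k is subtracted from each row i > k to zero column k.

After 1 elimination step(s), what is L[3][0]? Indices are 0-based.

k=0: U[0][0]=2
  eliminate (1,0): mult=-2, new row 1: (0, 1, 1, 1); set L[1][0]=-2
  eliminate (2,0): mult=-4, new row 2: (0, 1, 5, -1); set L[2][0]=-4
  eliminate (3,0): mult=-3, new row 3: (0, 1, 9, -1); set L[3][0]=-3

L[3][0] = -3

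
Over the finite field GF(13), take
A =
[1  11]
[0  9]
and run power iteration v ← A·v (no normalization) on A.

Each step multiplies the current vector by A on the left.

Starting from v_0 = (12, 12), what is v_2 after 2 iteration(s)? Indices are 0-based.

v_2 = (6, 10)

v_0 = (12, 12).
v_1 = A·v_0 = (1, 4).
v_2 = A·v_1 = (6, 10).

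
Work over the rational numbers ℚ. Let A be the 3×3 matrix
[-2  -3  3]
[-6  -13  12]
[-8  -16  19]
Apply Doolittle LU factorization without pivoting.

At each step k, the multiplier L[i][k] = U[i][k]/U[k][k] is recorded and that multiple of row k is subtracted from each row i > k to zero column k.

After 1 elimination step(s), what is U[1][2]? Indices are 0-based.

U[1][2] = 3

Step 1: pivot at (0,0) is -2.
  row1 ← row1 − (3)·row0  ⇒  L[1][0]=3, U row1=(0, -4, 3)
  row2 ← row2 − (4)·row0  ⇒  L[2][0]=4, U row2=(0, -4, 7)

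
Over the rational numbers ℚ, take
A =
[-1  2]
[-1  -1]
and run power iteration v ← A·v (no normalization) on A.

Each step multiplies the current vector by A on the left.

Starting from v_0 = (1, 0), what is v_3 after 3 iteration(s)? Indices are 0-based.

v_3 = (5, -1)

v_0 = (1, 0).
v_1 = A·v_0 = (-1, -1).
v_2 = A·v_1 = (-1, 2).
v_3 = A·v_2 = (5, -1).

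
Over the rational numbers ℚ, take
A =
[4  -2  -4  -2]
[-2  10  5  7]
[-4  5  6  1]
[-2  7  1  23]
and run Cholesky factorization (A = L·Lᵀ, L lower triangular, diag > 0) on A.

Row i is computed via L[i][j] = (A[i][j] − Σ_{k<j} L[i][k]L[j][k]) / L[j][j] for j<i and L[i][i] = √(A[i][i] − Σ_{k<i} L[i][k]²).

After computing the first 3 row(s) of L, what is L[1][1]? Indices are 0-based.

Step 1: L[0][0] = √(4) = 2.
  L[1][0] = (-2) / L[0][0] = -1.
Step 2: L[1][1] = √(9) = 3.
  L[2][0] = (-4) / L[0][0] = -2.
  L[2][1] = (3) / L[1][1] = 1.
Step 3: L[2][2] = √(1) = 1.

L[1][1] = 3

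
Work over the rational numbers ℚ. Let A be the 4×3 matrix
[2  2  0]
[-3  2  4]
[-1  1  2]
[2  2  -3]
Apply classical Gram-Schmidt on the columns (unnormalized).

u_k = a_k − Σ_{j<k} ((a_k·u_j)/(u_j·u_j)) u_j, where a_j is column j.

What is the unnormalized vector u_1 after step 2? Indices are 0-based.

u_1 = (17/9, 13/6, 19/18, 17/9)

Step 1: u_0 = a_0 = (2, -3, -1, 2).
Step 2: u_1 = a_1 − (1/18)·u_0 = (17/9, 13/6, 19/18, 17/9).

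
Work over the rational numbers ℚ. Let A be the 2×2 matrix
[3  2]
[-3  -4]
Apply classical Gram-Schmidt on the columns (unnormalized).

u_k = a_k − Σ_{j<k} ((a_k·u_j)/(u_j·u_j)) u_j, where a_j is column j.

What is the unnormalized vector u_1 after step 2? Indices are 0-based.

Step 1: u_0 = a_0 = (3, -3).
Step 2: u_1 = a_1 − (1)·u_0 = (-1, -1).

u_1 = (-1, -1)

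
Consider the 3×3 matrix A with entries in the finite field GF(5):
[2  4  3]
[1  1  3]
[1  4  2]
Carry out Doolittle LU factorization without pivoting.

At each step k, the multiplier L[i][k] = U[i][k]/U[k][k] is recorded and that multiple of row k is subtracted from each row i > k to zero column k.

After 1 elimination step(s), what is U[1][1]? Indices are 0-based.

Step 1: pivot at (0,0) is 2.
  row1 ← row1 − (3)·row0  ⇒  L[1][0]=3, U row1=(0, 4, 4)
  row2 ← row2 − (3)·row0  ⇒  L[2][0]=3, U row2=(0, 2, 3)

U[1][1] = 4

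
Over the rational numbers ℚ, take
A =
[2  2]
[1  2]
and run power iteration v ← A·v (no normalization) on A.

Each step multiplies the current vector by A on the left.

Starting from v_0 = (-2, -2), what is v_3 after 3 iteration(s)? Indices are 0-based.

v_3 = (-96, -68)

v_0 = (-2, -2).
v_1 = A·v_0 = (-8, -6).
v_2 = A·v_1 = (-28, -20).
v_3 = A·v_2 = (-96, -68).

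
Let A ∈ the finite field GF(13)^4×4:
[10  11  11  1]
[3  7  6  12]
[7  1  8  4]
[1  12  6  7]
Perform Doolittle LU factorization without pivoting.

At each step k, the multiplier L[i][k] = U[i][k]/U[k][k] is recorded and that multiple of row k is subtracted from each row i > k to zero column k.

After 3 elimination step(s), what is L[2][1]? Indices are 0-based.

Step 1: pivot at (0,0) is 10.
  row1 ← row1 − (12)·row0  ⇒  L[1][0]=12, U row1=(0, 5, 4, 0)
  row2 ← row2 − (2)·row0  ⇒  L[2][0]=2, U row2=(0, 5, 12, 2)
  row3 ← row3 − (4)·row0  ⇒  L[3][0]=4, U row3=(0, 7, 1, 3)
Step 2: pivot at (1,1) is 5.
  row2 ← row2 − (1)·row1  ⇒  L[2][1]=1, U row2=(0, 0, 8, 2)
  row3 ← row3 − (4)·row1  ⇒  L[3][1]=4, U row3=(0, 0, 11, 3)
Step 3: pivot at (2,2) is 8.
  row3 ← row3 − (3)·row2  ⇒  L[3][2]=3, U row3=(0, 0, 0, 10)

L[2][1] = 1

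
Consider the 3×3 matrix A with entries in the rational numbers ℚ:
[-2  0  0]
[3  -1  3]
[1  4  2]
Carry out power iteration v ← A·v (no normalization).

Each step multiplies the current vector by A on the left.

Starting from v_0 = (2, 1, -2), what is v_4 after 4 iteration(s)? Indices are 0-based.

v_4 = (32, -125, 12)

v_0 = (2, 1, -2).
v_1 = A·v_0 = (-4, -1, 2).
v_2 = A·v_1 = (8, -5, -4).
v_3 = A·v_2 = (-16, 17, -20).
v_4 = A·v_3 = (32, -125, 12).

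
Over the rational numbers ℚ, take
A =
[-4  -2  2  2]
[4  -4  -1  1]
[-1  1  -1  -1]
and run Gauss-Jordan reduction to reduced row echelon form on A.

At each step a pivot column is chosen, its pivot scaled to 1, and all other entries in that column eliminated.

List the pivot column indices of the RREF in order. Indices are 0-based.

[1] R0 /= -4  ⇒  (1, 1/2, -1/2, -1/2)
     R1 -= 4·R0  ⇒  (0, -6, 1, 3)
     R2 -= -1·R0  ⇒  (0, 3/2, -3/2, -3/2)
[2] R1 /= -6  ⇒  (0, 1, -1/6, -1/2)
     R0 -= 1/2·R1  ⇒  (1, 0, -5/12, -1/4)
     R2 -= 3/2·R1  ⇒  (0, 0, -5/4, -3/4)
[3] R2 /= -5/4  ⇒  (0, 0, 1, 3/5)
     R0 -= -5/12·R2  ⇒  (1, 0, 0, 0)
     R1 -= -1/6·R2  ⇒  (0, 1, 0, -2/5)

pivot columns: 0, 1, 2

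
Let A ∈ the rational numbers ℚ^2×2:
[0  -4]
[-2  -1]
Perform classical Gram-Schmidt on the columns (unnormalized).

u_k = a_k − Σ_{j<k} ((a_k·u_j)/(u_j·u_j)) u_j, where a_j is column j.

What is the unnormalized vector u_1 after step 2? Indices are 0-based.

Step 1: u_0 = a_0 = (0, -2).
Step 2: u_1 = a_1 − (1/2)·u_0 = (-4, 0).

u_1 = (-4, 0)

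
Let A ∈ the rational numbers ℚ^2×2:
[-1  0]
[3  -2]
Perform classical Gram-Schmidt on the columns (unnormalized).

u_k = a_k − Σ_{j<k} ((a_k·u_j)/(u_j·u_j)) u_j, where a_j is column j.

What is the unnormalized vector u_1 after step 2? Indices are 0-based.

Step 1: u_0 = a_0 = (-1, 3).
Step 2: u_1 = a_1 − (-3/5)·u_0 = (-3/5, -1/5).

u_1 = (-3/5, -1/5)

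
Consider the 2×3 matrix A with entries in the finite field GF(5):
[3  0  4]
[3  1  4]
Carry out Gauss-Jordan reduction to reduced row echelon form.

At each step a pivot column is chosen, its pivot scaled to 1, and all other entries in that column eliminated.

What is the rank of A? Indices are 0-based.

step 1: normalize row 0 (÷3) = (1, 0, 3)
  row 1: subtract 3×row0 = (0, 1, 0)
step 2: normalize row 1 (÷1) = (0, 1, 0)

rank = 2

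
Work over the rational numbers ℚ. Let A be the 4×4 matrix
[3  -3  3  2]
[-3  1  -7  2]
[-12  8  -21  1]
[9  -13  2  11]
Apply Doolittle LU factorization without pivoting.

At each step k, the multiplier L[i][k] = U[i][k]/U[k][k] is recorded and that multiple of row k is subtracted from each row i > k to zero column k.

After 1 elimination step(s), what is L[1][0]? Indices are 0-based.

[col 0] pivot 3
  R1 -= -1*R0 → (0, -2, -4, 4)  (L[1][0] := -1)
  R2 -= -4*R0 → (0, -4, -9, 9)  (L[2][0] := -4)
  R3 -= 3*R0 → (0, -4, -7, 5)  (L[3][0] := 3)

L[1][0] = -1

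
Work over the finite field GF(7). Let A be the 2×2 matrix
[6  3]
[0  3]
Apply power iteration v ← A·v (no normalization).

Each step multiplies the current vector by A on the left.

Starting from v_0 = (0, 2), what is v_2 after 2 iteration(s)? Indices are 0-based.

v_0 = (0, 2).
v_1 = A·v_0 = (6, 6).
v_2 = A·v_1 = (5, 4).

v_2 = (5, 4)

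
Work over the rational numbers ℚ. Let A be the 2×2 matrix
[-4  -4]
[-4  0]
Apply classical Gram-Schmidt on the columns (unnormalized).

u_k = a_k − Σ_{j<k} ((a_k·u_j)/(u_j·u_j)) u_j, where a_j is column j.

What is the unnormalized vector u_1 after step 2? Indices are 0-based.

Step 1: u_0 = a_0 = (-4, -4).
Step 2: u_1 = a_1 − (1/2)·u_0 = (-2, 2).

u_1 = (-2, 2)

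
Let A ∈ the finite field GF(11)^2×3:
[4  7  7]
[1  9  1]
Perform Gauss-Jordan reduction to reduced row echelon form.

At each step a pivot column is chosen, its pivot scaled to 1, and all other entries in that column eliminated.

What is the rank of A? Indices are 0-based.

rank = 2

pivot(0,0)=4: scale R0 → (1, 10, 10)
  clear (1,0): R1 −= (1)R0 → (0, 10, 2)
pivot(1,1)=10: scale R1 → (0, 1, 9)
  clear (0,1): R0 −= (10)R1 → (1, 0, 8)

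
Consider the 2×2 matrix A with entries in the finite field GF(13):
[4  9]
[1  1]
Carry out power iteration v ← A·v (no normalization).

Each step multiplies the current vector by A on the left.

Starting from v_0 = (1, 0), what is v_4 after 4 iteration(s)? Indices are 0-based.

v_0 = (1, 0).
v_1 = A·v_0 = (4, 1).
v_2 = A·v_1 = (12, 5).
v_3 = A·v_2 = (2, 4).
v_4 = A·v_3 = (5, 6).

v_4 = (5, 6)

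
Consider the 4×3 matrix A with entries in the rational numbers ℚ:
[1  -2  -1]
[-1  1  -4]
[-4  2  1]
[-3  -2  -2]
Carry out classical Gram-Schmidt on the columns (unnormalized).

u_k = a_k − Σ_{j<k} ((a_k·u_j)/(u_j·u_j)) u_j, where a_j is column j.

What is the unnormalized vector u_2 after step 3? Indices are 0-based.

u_2 = (-145/326, -676/163, 200/163, -131/326)

Step 1: u_0 = a_0 = (1, -1, -4, -3).
Step 2: u_1 = a_1 − (-5/27)·u_0 = (-49/27, 22/27, 34/27, -23/9).
Step 3: u_2 = a_2 − (5/27)·u_0 − (133/326)·u_1 = (-145/326, -676/163, 200/163, -131/326).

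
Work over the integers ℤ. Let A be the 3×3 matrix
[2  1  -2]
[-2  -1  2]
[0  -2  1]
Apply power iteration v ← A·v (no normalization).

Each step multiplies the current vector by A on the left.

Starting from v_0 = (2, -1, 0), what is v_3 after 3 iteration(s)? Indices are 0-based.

v_3 = (-17, 17, 6)

v_0 = (2, -1, 0).
v_1 = A·v_0 = (3, -3, 2).
v_2 = A·v_1 = (-1, 1, 8).
v_3 = A·v_2 = (-17, 17, 6).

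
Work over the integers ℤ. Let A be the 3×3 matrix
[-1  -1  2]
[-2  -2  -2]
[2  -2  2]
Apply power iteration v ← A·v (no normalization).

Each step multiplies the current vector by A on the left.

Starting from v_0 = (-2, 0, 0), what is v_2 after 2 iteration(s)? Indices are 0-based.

v_2 = (-14, -4, -12)

v_0 = (-2, 0, 0).
v_1 = A·v_0 = (2, 4, -4).
v_2 = A·v_1 = (-14, -4, -12).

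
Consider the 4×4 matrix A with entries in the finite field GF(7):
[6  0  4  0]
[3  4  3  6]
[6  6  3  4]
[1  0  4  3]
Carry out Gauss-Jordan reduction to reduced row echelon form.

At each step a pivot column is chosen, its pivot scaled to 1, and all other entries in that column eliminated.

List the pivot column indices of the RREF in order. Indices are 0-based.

step 1: normalize row 0 (÷6) = (1, 0, 3, 0)
  row 1: subtract 3×row0 = (0, 4, 1, 6)
  row 2: subtract 6×row0 = (0, 6, 6, 4)
  row 3: subtract 1×row0 = (0, 0, 1, 3)
step 2: normalize row 1 (÷4) = (0, 1, 2, 5)
  row 2: subtract 6×row1 = (0, 0, 1, 2)
step 3: normalize row 2 (÷1) = (0, 0, 1, 2)
  row 0: subtract 3×row2 = (1, 0, 0, 1)
  row 1: subtract 2×row2 = (0, 1, 0, 1)
  row 3: subtract 1×row2 = (0, 0, 0, 1)
step 4: normalize row 3 (÷1) = (0, 0, 0, 1)
  row 0: subtract 1×row3 = (1, 0, 0, 0)
  row 1: subtract 1×row3 = (0, 1, 0, 0)
  row 2: subtract 2×row3 = (0, 0, 1, 0)

pivot columns: 0, 1, 2, 3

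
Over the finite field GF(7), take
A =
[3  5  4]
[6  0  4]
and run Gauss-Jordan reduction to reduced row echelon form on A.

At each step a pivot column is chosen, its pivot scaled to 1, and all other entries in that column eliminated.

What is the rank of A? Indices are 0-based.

[1] R0 /= 3  ⇒  (1, 4, 6)
     R1 -= 6·R0  ⇒  (0, 4, 3)
[2] R1 /= 4  ⇒  (0, 1, 6)
     R0 -= 4·R1  ⇒  (1, 0, 3)

rank = 2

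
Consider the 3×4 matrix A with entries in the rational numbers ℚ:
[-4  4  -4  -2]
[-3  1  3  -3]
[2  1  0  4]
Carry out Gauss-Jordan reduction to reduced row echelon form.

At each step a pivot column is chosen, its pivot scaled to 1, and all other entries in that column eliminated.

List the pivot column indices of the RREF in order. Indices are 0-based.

pivot columns: 0, 1, 2

pivot(0,0)=-4: scale R0 → (1, -1, 1, 1/2)
  clear (1,0): R1 −= (-3)R0 → (0, -2, 6, -3/2)
  clear (2,0): R2 −= (2)R0 → (0, 3, -2, 3)
pivot(1,1)=-2: scale R1 → (0, 1, -3, 3/4)
  clear (0,1): R0 −= (-1)R1 → (1, 0, -2, 5/4)
  clear (2,1): R2 −= (3)R1 → (0, 0, 7, 3/4)
pivot(2,2)=7: scale R2 → (0, 0, 1, 3/28)
  clear (0,2): R0 −= (-2)R2 → (1, 0, 0, 41/28)
  clear (1,2): R1 −= (-3)R2 → (0, 1, 0, 15/14)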